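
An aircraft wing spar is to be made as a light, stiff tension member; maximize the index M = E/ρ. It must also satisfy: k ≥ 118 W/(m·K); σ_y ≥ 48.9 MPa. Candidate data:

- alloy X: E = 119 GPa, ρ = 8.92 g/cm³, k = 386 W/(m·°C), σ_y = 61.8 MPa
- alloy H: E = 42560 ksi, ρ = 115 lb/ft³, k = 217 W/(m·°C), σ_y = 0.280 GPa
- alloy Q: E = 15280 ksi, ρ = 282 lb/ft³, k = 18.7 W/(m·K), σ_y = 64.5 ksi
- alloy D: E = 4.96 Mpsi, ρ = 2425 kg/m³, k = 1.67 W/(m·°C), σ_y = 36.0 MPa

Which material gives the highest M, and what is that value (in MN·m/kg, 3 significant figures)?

alloy H, M = 159 MN·m/kg

Screen on constraints: k ≥ 118 W/(m·K); σ_y ≥ 48.9 MPa. Survivors: alloy X, alloy H.
After converting to SI:
  alloy X: E = 119.0 GPa, ρ = 8920 kg/m³
  alloy H: E = 293.4 GPa, ρ = 1842 kg/m³
  alloy H: M = 159 MN·m/kg
  alloy X: M = 13.3 MN·m/kg
The maximum is for alloy H.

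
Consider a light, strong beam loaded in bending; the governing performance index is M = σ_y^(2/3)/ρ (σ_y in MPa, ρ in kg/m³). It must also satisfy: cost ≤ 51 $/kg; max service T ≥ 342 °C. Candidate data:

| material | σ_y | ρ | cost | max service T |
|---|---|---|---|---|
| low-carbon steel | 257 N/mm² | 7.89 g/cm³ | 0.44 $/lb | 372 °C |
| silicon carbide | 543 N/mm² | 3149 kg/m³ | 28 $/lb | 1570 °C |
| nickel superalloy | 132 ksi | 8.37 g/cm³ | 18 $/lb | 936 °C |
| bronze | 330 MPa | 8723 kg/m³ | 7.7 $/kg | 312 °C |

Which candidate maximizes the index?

Screen on constraints: cost ≤ 51 $/kg; max service T ≥ 342 °C. Survivors: low-carbon steel, nickel superalloy.
Putting every candidate on a common basis:
  low-carbon steel: σ_y = 257.0 MPa, ρ = 7890 kg/m³
  nickel superalloy: σ_y = 910.1 MPa, ρ = 8370 kg/m³
  nickel superalloy: M = 11.2×10⁻³
  low-carbon steel: M = 5.12×10⁻³
Highest index: nickel superalloy.

nickel superalloy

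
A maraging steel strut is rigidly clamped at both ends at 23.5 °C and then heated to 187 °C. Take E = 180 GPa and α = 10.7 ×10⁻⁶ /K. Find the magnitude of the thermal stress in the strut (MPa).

315 MPa

ΔT = 163.5 K. Constrained thermal stress σ = E·α·ΔT = 180.0×10³ MPa × 10.7×10⁻⁶ × 163.5 = 315 MPa (compressive).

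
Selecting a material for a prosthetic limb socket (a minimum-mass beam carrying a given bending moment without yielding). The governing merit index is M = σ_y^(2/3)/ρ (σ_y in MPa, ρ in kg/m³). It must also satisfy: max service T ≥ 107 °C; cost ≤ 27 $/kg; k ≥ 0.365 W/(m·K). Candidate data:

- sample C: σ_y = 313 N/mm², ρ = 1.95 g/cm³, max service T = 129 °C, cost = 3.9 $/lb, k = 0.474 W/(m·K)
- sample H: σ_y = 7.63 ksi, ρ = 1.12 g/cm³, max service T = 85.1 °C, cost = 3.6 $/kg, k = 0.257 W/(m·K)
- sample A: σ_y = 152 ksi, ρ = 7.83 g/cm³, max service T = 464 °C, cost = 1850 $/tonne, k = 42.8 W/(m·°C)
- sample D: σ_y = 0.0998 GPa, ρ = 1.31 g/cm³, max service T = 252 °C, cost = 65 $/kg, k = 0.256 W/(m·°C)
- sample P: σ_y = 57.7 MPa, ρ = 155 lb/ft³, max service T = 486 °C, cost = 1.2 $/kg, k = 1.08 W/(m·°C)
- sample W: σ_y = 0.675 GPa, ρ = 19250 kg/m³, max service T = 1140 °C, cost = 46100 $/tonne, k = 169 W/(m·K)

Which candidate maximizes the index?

Screen on constraints: max service T ≥ 107 °C; cost ≤ 27 $/kg; k ≥ 0.365 W/(m·K). Survivors: sample C, sample A, sample P.
Convert each candidate to consistent units, then evaluate M:
  sample C: σ_y = 313.0 MPa, ρ = 1950 kg/m³
  sample A: σ_y = 1048 MPa, ρ = 7830 kg/m³
  sample P: σ_y = 57.70 MPa, ρ = 2483 kg/m³
  sample C: M = 23.6×10⁻³
  sample A: M = 13.2×10⁻³
  sample P: M = 6.01×10⁻³
Highest index: sample C.

sample C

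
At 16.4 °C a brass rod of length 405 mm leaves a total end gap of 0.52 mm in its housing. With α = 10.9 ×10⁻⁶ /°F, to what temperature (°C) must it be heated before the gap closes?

81.8 °C

α = 10.9×10⁻⁶/°F × 9/5 = 19.6×10⁻⁶/K.
α·L₀·ΔT = 0.52 mm ⇒ ΔT = 0.52 / (19.6×10⁻⁶ × 405.0) = 65.44 K.
T = 16.4 + 65.44 = 81.84 °C.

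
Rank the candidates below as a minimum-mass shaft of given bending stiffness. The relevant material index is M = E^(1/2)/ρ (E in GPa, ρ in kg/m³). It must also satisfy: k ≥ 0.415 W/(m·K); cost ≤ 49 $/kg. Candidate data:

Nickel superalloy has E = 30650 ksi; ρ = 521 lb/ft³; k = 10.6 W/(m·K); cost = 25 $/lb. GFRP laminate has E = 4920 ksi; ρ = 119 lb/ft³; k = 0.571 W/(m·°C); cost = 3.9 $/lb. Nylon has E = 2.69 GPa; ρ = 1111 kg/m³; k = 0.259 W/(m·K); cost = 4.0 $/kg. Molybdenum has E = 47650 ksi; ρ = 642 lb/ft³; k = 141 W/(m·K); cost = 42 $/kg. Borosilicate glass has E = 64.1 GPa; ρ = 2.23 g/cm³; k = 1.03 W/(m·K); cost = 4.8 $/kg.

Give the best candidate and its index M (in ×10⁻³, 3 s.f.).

borosilicate glass, M = 3.59×10⁻³

Screen on constraints: k ≥ 0.415 W/(m·K); cost ≤ 49 $/kg. Survivors: GFRP laminate, molybdenum, borosilicate glass.
In SI units:
  GFRP laminate: E = 33.92 GPa, ρ = 1906 kg/m³
  molybdenum: E = 328.5 GPa, ρ = 10280 kg/m³
  borosilicate glass: E = 64.10 GPa, ρ = 2230 kg/m³
  borosilicate glass: M = 3.59×10⁻³
  GFRP laminate: M = 3.06×10⁻³
  molybdenum: M = 1.76×10⁻³
Highest index: borosilicate glass.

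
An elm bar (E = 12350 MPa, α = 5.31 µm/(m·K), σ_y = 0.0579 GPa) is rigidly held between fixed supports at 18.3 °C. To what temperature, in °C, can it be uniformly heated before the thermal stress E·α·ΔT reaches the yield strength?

E = 12350 MPa = 12.35 GPa.
σ_y = 0.0579 GPa = 57.90 MPa.
E·α·ΔT = 57.90 MPa ⇒ ΔT = 57.90 / (12.35×10³ × 5.31×10⁻⁶) = 882.9 K.
T = 18.3 + 882.9 = 901.2 °C.

901 °C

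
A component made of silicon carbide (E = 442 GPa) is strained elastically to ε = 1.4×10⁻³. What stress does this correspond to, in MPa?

σ = E·ε = 442000 MPa × 1.4×10⁻³ = 619 MPa.

619 MPa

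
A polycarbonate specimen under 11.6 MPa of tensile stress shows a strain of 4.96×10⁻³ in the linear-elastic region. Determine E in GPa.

E = σ/ε = 11.6 MPa / 4.96×10⁻³ = 2339 MPa = 2.34 GPa.

2.34 GPa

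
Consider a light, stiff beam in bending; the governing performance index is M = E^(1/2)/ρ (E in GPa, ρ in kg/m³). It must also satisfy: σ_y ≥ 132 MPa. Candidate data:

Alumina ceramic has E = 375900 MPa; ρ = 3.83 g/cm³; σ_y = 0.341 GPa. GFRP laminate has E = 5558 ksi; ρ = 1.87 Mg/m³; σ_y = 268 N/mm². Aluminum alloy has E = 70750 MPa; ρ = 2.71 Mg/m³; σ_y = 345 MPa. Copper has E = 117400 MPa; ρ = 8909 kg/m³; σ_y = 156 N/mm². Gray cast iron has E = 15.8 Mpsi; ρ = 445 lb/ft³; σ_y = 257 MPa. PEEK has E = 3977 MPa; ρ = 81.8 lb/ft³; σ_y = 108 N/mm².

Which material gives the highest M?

alumina ceramic

Screen on constraints: σ_y ≥ 132 MPa. Survivors: alumina ceramic, GFRP laminate, aluminum alloy, copper, gray cast iron.
Normalizing units and computing the index:
  alumina ceramic: E = 375.9 GPa, ρ = 3830 kg/m³
  GFRP laminate: E = 38.32 GPa, ρ = 1870 kg/m³
  aluminum alloy: E = 70.75 GPa, ρ = 2710 kg/m³
  copper: E = 117.4 GPa, ρ = 8909 kg/m³
  gray cast iron: E = 108.9 GPa, ρ = 7128 kg/m³
  alumina ceramic: M = 5.06×10⁻³
  GFRP laminate: M = 3.31×10⁻³
  aluminum alloy: M = 3.10×10⁻³
  gray cast iron: M = 1.46×10⁻³
  copper: M = 1.22×10⁻³
The maximum is for alumina ceramic.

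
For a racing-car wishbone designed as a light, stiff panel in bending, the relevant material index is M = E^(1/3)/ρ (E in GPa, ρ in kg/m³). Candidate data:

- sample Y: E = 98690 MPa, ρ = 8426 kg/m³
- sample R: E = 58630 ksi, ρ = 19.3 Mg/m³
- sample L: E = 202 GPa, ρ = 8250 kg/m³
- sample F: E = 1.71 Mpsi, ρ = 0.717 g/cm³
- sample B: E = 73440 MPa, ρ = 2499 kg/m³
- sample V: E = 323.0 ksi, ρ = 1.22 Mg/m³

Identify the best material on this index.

After converting to SI:
  sample Y: E = 98.69 GPa, ρ = 8426 kg/m³
  sample R: E = 404.2 GPa, ρ = 19300 kg/m³
  sample L: E = 202.0 GPa, ρ = 8250 kg/m³
  sample F: E = 11.79 GPa, ρ = 717.0 kg/m³
  sample B: E = 73.44 GPa, ρ = 2499 kg/m³
  sample V: E = 2.227 GPa, ρ = 1220 kg/m³
  sample F: M = 3.17×10⁻³
  sample B: M = 1.68×10⁻³
  sample V: M = 1.07×10⁻³
  sample L: M = 0.711×10⁻³
  sample Y: M = 0.548×10⁻³
  sample R: M = 0.383×10⁻³
Highest index: sample F.

sample F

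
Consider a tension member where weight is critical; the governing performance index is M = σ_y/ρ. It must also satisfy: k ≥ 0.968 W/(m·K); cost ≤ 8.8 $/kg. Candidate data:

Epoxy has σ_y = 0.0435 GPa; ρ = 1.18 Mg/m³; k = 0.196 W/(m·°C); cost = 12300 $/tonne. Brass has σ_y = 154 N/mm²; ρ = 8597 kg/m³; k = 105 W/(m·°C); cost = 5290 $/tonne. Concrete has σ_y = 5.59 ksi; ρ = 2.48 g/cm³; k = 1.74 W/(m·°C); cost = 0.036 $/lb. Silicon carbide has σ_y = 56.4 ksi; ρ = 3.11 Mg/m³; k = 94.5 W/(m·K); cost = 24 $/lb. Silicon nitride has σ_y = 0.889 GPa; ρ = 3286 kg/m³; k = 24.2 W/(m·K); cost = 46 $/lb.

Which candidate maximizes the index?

brass

Screen on constraints: k ≥ 0.968 W/(m·K); cost ≤ 8.8 $/kg. Survivors: brass, concrete.
Normalizing units and computing the index:
  brass: σ_y = 154.0 MPa, ρ = 8597 kg/m³
  concrete: σ_y = 38.54 MPa, ρ = 2480 kg/m³
  brass: M = 17.9 kN·m/kg
  concrete: M = 15.5 kN·m/kg
The maximum is for brass.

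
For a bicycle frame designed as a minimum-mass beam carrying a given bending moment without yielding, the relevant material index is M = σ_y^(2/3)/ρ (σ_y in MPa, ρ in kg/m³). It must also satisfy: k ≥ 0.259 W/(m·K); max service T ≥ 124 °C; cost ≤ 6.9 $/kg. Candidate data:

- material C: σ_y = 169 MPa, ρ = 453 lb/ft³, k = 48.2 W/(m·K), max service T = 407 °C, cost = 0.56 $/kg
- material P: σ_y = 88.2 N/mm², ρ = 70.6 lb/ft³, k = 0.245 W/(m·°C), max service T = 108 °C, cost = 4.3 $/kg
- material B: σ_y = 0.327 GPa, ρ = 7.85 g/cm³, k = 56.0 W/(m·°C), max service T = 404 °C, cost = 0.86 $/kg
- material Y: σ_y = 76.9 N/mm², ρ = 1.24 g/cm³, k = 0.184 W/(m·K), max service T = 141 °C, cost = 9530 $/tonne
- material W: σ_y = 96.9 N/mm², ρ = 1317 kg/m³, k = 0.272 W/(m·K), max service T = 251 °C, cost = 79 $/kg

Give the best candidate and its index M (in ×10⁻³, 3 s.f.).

Screen on constraints: k ≥ 0.259 W/(m·K); max service T ≥ 124 °C; cost ≤ 6.9 $/kg. Survivors: material C, material B.
After converting to SI:
  material C: σ_y = 169.0 MPa, ρ = 7256 kg/m³
  material B: σ_y = 327.0 MPa, ρ = 7850 kg/m³
  material B: M = 6.05×10⁻³
  material C: M = 4.21×10⁻³
Highest index: material B.

material B, M = 6.05×10⁻³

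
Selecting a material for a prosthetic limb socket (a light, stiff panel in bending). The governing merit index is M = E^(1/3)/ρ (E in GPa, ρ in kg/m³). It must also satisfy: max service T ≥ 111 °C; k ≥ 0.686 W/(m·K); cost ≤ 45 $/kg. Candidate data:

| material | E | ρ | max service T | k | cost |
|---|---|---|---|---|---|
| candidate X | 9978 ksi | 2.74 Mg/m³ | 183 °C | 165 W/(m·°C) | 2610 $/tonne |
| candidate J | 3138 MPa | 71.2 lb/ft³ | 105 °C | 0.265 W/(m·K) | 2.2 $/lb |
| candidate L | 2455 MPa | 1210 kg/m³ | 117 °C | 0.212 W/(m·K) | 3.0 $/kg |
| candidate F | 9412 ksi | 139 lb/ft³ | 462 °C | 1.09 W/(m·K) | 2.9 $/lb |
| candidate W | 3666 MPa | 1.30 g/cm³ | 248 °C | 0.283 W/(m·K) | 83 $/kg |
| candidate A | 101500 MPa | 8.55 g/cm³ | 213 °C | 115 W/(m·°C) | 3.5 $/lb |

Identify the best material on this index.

candidate F

Screen on constraints: max service T ≥ 111 °C; k ≥ 0.686 W/(m·K); cost ≤ 45 $/kg. Survivors: candidate X, candidate F, candidate A.
Convert each candidate to consistent units, then evaluate M:
  candidate X: E = 68.80 GPa, ρ = 2740 kg/m³
  candidate F: E = 64.89 GPa, ρ = 2227 kg/m³
  candidate A: E = 101.5 GPa, ρ = 8550 kg/m³
  candidate F: M = 1.80×10⁻³
  candidate X: M = 1.50×10⁻³
  candidate A: M = 0.546×10⁻³
Candidate F has the largest M.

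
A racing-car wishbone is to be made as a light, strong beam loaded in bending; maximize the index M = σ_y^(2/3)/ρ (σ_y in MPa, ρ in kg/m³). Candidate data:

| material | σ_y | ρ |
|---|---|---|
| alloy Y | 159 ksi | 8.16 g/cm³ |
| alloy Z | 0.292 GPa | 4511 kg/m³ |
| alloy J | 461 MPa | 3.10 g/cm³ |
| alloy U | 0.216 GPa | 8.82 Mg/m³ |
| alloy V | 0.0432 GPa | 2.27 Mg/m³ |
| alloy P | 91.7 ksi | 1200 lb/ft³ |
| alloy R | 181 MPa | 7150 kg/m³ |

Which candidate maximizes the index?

In SI units:
  alloy Y: σ_y = 1096 MPa, ρ = 8160 kg/m³
  alloy Z: σ_y = 292.0 MPa, ρ = 4511 kg/m³
  alloy J: σ_y = 461.0 MPa, ρ = 3100 kg/m³
  alloy U: σ_y = 216.0 MPa, ρ = 8820 kg/m³
  alloy V: σ_y = 43.20 MPa, ρ = 2270 kg/m³
  alloy P: σ_y = 632.2 MPa, ρ = 19220 kg/m³
  alloy R: σ_y = 181.0 MPa, ρ = 7150 kg/m³
  alloy J: M = 19.3×10⁻³
  alloy Y: M = 13.0×10⁻³
  alloy Z: M = 9.76×10⁻³
  alloy V: M = 5.42×10⁻³
  alloy R: M = 4.48×10⁻³
  alloy U: M = 4.08×10⁻³
  alloy P: M = 3.83×10⁻³
Alloy J ranks first.

alloy J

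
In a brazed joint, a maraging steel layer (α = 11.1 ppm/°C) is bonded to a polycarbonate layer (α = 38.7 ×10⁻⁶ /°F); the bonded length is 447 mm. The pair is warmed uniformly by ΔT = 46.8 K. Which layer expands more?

polycarbonate

polycarbonate: α = 38.7×10⁻⁶/°F × 9/5 = 69.7×10⁻⁶/K.
α(maraging steel) = 11.1×10⁻⁶/K vs α(polycarbonate) = 69.7×10⁻⁶/K.
Higher α expands more for the same ΔT: polycarbonate.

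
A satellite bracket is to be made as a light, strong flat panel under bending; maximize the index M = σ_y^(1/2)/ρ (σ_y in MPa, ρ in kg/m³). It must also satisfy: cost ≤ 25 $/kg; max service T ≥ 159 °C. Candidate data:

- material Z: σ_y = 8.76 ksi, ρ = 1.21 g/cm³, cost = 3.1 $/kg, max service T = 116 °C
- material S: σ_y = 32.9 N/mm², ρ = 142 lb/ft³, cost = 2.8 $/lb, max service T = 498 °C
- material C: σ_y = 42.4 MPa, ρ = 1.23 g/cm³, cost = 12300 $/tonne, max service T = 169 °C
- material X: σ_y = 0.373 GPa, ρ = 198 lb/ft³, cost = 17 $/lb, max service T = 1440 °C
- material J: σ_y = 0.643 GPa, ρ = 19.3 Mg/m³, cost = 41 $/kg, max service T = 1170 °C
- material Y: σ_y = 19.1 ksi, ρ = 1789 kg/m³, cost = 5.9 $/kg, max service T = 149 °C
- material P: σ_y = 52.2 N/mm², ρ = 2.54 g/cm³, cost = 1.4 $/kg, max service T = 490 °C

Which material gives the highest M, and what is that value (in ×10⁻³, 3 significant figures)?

material C, M = 5.29×10⁻³

Screen on constraints: cost ≤ 25 $/kg; max service T ≥ 159 °C. Survivors: material S, material C, material P.
After converting to SI:
  material S: σ_y = 32.90 MPa, ρ = 2275 kg/m³
  material C: σ_y = 42.40 MPa, ρ = 1230 kg/m³
  material P: σ_y = 52.20 MPa, ρ = 2540 kg/m³
  material C: M = 5.29×10⁻³
  material P: M = 2.84×10⁻³
  material S: M = 2.52×10⁻³
Highest index: material C.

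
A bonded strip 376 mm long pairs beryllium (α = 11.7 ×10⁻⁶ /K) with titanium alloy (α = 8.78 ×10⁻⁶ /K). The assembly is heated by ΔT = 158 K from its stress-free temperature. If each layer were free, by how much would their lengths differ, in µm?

Δα = |11.7 − 8.78|×10⁻⁶/K = 2.92×10⁻⁶/K.
ΔL_mismatch = Δα·L·ΔT = 2.92×10⁻⁶ × 376.0 mm × 158.0 K = 173 µm.

173 µm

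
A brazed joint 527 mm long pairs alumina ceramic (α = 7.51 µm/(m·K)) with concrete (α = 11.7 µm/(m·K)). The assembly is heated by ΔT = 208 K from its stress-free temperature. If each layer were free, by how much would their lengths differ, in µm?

459 µm

Δα = |7.51 − 11.7|×10⁻⁶/K = 4.19×10⁻⁶/K.
ΔL_mismatch = Δα·L·ΔT = 4.19×10⁻⁶ × 527.0 mm × 208.0 K = 459 µm.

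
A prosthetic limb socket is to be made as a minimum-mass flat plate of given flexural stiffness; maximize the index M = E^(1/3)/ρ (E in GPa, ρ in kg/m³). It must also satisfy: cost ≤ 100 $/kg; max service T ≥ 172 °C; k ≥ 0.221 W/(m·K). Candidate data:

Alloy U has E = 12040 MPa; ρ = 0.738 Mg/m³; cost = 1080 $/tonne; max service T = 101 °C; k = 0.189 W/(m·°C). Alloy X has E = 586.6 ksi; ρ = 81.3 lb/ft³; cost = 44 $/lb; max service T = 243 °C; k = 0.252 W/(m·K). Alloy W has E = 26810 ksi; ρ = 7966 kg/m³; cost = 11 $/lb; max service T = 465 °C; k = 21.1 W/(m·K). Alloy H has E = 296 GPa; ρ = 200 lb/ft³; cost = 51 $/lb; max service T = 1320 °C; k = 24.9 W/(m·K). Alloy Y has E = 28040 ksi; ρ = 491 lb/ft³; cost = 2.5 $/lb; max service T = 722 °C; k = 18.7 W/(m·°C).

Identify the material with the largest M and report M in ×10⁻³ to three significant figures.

alloy X, M = 1.22×10⁻³

Screen on constraints: cost ≤ 100 $/kg; max service T ≥ 172 °C; k ≥ 0.221 W/(m·K). Survivors: alloy X, alloy W, alloy Y.
Convert each candidate to consistent units, then evaluate M:
  alloy X: E = 4.044 GPa, ρ = 1302 kg/m³
  alloy W: E = 184.8 GPa, ρ = 7966 kg/m³
  alloy Y: E = 193.3 GPa, ρ = 7865 kg/m³
  alloy X: M = 1.22×10⁻³
  alloy Y: M = 0.735×10⁻³
  alloy W: M = 0.715×10⁻³
Highest index: alloy X.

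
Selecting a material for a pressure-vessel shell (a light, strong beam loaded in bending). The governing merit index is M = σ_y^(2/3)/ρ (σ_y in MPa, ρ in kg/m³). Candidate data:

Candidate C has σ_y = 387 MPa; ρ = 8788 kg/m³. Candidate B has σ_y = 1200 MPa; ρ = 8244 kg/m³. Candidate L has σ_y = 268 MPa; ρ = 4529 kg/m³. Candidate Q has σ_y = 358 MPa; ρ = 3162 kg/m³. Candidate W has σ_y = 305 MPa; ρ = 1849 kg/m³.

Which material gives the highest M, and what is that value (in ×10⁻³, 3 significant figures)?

candidate W, M = 24.5×10⁻³

Per-candidate index values:
  candidate W: M = 24.5×10⁻³
  candidate Q: M = 15.9×10⁻³
  candidate B: M = 13.7×10⁻³
  candidate L: M = 9.18×10⁻³
  candidate C: M = 6.04×10⁻³
The maximum is for candidate W.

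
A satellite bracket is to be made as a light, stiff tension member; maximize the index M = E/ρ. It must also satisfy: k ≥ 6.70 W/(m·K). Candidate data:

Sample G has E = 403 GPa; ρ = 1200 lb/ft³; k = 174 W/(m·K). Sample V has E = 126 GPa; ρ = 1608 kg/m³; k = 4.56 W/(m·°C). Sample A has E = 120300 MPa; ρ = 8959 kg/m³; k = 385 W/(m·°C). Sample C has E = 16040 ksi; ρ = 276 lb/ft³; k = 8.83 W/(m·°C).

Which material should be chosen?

Screen on constraints: k ≥ 6.70 W/(m·K). Survivors: sample G, sample A, sample C.
After converting to SI:
  sample G: E = 403.0 GPa, ρ = 19220 kg/m³
  sample A: E = 120.3 GPa, ρ = 8959 kg/m³
  sample C: E = 110.6 GPa, ρ = 4421 kg/m³
  sample C: M = 25.0 MN·m/kg
  sample G: M = 21.0 MN·m/kg
  sample A: M = 13.4 MN·m/kg
Sample C ranks first.

sample C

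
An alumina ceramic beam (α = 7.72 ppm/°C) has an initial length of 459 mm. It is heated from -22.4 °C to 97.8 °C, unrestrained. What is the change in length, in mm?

ΔT = 97.8 − (-22.4) = 120.2 K.
ΔL = α·L₀·ΔT = 7.72×10⁻⁶ × 459 mm × 120.2 K = 0.426 mm.

0.426 mm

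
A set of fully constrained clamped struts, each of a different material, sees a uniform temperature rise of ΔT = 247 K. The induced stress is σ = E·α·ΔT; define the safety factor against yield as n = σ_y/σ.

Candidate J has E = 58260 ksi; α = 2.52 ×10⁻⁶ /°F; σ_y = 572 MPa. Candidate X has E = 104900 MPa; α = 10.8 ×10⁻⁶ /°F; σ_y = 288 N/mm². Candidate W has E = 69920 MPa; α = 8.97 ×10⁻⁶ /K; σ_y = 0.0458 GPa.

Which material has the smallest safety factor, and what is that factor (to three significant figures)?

Converting E to GPa, α to ×10⁻⁶/K, σ_y to MPa, then σ and n for each:
  candidate J: E = 401.7, α = 4.54, σ_y = 572.0 → σ = 450 MPa, n = 1.27
  candidate X: E = 104.9, α = 19.4, σ_y = 288.0 → σ = 504 MPa, n = 0.572
  candidate W: E = 69.92, α = 8.97, σ_y = 45.80 → σ = 155 MPa, n = 0.296
The minimum is candidate W at n = 0.296.

candidate W, n = 0.296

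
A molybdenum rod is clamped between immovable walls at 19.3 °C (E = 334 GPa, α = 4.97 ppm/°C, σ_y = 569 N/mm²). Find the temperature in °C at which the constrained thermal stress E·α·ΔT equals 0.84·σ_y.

307 °C

σ_y = 569 N/mm² = 569.0 MPa.
E·α·ΔT = 478.0 MPa ⇒ ΔT = 478.0 / (334.0×10³ × 4.97×10⁻⁶) = 287.9 K.
T = 19.3 + 287.9 = 307.2 °C.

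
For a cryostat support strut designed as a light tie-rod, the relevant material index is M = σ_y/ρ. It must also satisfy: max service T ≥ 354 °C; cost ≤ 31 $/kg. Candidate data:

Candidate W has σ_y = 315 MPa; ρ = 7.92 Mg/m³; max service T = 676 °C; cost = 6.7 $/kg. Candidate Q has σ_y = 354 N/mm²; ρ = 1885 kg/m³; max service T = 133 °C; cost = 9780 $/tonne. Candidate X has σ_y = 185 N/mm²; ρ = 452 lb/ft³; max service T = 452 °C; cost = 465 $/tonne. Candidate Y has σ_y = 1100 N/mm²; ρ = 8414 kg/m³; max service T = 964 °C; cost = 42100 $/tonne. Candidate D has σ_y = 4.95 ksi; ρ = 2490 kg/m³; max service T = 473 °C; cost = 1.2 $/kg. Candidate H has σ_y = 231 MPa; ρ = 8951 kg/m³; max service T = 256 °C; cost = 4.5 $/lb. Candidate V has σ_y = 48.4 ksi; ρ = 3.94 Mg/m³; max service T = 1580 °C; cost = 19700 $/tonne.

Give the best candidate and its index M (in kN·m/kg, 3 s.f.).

candidate V, M = 84.7 kN·m/kg

Screen on constraints: max service T ≥ 354 °C; cost ≤ 31 $/kg. Survivors: candidate W, candidate X, candidate D, candidate V.
Putting every candidate on a common basis:
  candidate W: σ_y = 315.0 MPa, ρ = 7920 kg/m³
  candidate X: σ_y = 185.0 MPa, ρ = 7240 kg/m³
  candidate D: σ_y = 34.13 MPa, ρ = 2490 kg/m³
  candidate V: σ_y = 333.7 MPa, ρ = 3940 kg/m³
  candidate V: M = 84.7 kN·m/kg
  candidate W: M = 39.8 kN·m/kg
  candidate X: M = 25.6 kN·m/kg
  candidate D: M = 13.7 kN·m/kg
Highest index: candidate V.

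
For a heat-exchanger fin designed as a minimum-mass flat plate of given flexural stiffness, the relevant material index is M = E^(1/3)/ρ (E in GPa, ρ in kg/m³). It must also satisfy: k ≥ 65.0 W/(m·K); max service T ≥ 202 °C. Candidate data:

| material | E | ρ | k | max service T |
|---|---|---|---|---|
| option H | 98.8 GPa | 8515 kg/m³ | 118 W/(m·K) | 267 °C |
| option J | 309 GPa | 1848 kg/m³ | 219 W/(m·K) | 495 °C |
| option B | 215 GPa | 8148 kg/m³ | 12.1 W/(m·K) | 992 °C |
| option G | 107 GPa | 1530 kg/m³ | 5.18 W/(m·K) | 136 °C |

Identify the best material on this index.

Screen on constraints: k ≥ 65.0 W/(m·K); max service T ≥ 202 °C. Survivors: option H, option J.
Evaluate M for each candidate:
  option J: M = 3.66×10⁻³
  option H: M = 0.543×10⁻³
The maximum is for option J.

option J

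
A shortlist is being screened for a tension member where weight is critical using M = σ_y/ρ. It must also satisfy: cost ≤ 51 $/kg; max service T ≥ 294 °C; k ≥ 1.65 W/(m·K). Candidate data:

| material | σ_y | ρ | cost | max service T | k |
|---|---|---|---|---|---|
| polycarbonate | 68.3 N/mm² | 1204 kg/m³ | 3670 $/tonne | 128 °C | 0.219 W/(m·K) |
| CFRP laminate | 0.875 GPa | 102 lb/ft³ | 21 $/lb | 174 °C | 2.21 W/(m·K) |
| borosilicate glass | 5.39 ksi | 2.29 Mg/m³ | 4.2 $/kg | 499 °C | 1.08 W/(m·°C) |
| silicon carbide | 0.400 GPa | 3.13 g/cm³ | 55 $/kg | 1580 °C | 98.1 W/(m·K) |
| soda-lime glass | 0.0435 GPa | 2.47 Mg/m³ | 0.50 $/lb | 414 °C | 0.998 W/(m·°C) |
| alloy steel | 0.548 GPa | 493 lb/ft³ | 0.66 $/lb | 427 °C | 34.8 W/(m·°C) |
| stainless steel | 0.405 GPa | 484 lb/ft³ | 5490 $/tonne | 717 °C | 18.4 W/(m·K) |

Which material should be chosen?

Screen on constraints: cost ≤ 51 $/kg; max service T ≥ 294 °C; k ≥ 1.65 W/(m·K). Survivors: alloy steel, stainless steel.
Convert each candidate to consistent units, then evaluate M:
  alloy steel: σ_y = 548.0 MPa, ρ = 7897 kg/m³
  stainless steel: σ_y = 405.0 MPa, ρ = 7753 kg/m³
  alloy steel: M = 69.4 kN·m/kg
  stainless steel: M = 52.2 kN·m/kg
Highest index: alloy steel.

alloy steel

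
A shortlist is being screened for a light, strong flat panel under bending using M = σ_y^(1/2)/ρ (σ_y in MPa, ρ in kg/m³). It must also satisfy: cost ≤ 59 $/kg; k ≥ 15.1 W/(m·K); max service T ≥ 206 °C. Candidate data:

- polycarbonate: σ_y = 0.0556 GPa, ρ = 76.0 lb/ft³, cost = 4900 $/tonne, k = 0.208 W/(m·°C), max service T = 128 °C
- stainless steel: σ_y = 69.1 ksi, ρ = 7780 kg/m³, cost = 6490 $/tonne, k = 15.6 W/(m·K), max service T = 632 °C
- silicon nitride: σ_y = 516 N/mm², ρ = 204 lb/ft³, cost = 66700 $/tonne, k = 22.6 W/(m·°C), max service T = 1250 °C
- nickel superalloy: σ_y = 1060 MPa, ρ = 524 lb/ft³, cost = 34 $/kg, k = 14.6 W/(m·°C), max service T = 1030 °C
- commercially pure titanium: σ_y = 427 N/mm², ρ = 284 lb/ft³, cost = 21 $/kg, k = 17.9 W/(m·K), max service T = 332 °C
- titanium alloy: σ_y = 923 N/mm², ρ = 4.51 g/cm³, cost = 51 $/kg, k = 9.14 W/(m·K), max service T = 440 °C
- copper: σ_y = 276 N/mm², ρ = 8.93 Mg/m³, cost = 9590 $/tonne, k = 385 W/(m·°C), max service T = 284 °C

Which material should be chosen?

commercially pure titanium

Screen on constraints: cost ≤ 59 $/kg; k ≥ 15.1 W/(m·K); max service T ≥ 206 °C. Survivors: stainless steel, commercially pure titanium, copper.
In SI units:
  stainless steel: σ_y = 476.4 MPa, ρ = 7780 kg/m³
  commercially pure titanium: σ_y = 427.0 MPa, ρ = 4549 kg/m³
  copper: σ_y = 276.0 MPa, ρ = 8930 kg/m³
  commercially pure titanium: M = 4.54×10⁻³
  stainless steel: M = 2.81×10⁻³
  copper: M = 1.86×10⁻³
Commercially pure titanium has the largest M.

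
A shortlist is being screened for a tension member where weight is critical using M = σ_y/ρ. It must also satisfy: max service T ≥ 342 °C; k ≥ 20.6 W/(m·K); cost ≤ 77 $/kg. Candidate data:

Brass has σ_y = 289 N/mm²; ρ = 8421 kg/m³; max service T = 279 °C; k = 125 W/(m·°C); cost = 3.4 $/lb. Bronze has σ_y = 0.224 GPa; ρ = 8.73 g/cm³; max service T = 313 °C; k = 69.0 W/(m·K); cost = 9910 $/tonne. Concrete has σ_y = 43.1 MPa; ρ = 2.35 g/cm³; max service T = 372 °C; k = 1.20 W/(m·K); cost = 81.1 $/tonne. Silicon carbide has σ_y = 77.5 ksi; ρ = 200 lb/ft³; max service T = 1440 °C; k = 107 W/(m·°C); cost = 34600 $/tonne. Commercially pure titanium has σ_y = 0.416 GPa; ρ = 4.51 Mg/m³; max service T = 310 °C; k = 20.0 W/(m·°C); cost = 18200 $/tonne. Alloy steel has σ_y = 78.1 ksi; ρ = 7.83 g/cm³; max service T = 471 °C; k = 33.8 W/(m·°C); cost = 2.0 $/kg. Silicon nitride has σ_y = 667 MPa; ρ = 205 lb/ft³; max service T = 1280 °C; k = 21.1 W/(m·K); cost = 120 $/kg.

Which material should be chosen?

Screen on constraints: max service T ≥ 342 °C; k ≥ 20.6 W/(m·K); cost ≤ 77 $/kg. Survivors: silicon carbide, alloy steel.
After converting to SI:
  silicon carbide: σ_y = 534.3 MPa, ρ = 3204 kg/m³
  alloy steel: σ_y = 538.5 MPa, ρ = 7830 kg/m³
  silicon carbide: M = 167 kN·m/kg
  alloy steel: M = 68.8 kN·m/kg
Highest index: silicon carbide.

silicon carbide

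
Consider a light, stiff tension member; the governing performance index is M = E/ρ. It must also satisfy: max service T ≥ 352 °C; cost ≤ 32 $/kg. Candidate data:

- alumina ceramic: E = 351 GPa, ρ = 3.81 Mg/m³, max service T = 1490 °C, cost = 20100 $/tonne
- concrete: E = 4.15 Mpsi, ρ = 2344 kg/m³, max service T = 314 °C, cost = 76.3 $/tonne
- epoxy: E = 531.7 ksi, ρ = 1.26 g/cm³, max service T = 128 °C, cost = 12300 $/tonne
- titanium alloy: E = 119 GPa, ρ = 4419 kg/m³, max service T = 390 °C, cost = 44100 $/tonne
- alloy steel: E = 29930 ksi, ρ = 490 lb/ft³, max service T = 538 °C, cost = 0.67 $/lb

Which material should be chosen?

Screen on constraints: max service T ≥ 352 °C; cost ≤ 32 $/kg. Survivors: alumina ceramic, alloy steel.
In SI units:
  alumina ceramic: E = 351.0 GPa, ρ = 3810 kg/m³
  alloy steel: E = 206.4 GPa, ρ = 7849 kg/m³
  alumina ceramic: M = 92.1 MN·m/kg
  alloy steel: M = 26.3 MN·m/kg
Highest index: alumina ceramic.

alumina ceramic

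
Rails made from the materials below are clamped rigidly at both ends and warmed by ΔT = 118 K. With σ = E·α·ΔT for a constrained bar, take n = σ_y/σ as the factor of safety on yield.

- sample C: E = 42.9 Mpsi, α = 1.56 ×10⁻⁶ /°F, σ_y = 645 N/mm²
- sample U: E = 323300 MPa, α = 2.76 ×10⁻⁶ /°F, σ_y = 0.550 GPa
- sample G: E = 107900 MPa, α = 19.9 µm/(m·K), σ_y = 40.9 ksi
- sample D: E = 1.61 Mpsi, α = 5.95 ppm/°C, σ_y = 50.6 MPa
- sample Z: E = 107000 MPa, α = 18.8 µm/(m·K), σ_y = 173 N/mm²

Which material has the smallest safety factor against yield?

In consistent units (E in GPa, α in ×10⁻⁶/K, σ_y in MPa):
  sample C: E = 295.8, α = 2.81, σ_y = 645.0 → σ = 98.0 MPa, n = 6.58
  sample U: E = 323.3, α = 4.97, σ_y = 550.0 → σ = 190 MPa, n = 2.90
  sample G: E = 107.9, α = 19.9, σ_y = 282.0 → σ = 253 MPa, n = 1.11
  sample D: E = 11.10, α = 5.95, σ_y = 50.60 → σ = 7.79 MPa, n = 6.49
  sample Z: E = 107.0, α = 18.8, σ_y = 173.0 → σ = 237 MPa, n = 0.729
Sample Z has the lowest safety factor, n = 0.729.

sample Z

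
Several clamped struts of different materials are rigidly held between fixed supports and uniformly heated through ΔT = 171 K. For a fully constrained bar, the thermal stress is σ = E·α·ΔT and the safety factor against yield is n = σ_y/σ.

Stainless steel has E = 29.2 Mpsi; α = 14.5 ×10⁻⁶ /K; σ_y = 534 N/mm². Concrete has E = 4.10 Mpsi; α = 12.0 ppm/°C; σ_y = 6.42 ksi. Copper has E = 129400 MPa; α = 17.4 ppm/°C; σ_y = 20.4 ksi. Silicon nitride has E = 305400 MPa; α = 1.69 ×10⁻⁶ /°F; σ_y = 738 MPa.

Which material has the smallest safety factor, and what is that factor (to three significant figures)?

Converting E to GPa, α to ×10⁻⁶/K, σ_y to MPa, then σ and n for each:
  stainless steel: E = 201.3, α = 14.5, σ_y = 534.0 → σ = 499 MPa, n = 1.07
  concrete: E = 28.27, α = 12.0, σ_y = 44.26 → σ = 58.0 MPa, n = 0.763
  copper: E = 129.4, α = 17.4, σ_y = 140.7 → σ = 385 MPa, n = 0.365
  silicon nitride: E = 305.4, α = 3.04, σ_y = 738.0 → σ = 159 MPa, n = 4.65
Smallest n: copper with n = 0.365.

copper, n = 0.365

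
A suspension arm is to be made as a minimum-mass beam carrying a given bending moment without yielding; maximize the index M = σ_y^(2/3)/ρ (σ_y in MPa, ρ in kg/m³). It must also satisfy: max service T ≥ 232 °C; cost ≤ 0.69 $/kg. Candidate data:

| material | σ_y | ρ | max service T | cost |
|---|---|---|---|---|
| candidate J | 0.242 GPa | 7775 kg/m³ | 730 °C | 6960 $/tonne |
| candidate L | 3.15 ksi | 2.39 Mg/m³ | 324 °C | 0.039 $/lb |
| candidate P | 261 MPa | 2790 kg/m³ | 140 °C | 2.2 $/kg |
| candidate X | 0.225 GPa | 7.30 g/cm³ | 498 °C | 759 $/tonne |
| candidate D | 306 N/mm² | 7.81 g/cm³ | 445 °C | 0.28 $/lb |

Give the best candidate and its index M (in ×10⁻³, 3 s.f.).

candidate D, M = 5.81×10⁻³

Screen on constraints: max service T ≥ 232 °C; cost ≤ 0.69 $/kg. Survivors: candidate L, candidate D.
In SI units:
  candidate L: σ_y = 21.72 MPa, ρ = 2390 kg/m³
  candidate D: σ_y = 306.0 MPa, ρ = 7810 kg/m³
  candidate D: M = 5.81×10⁻³
  candidate L: M = 3.26×10⁻³
The maximum is for candidate D.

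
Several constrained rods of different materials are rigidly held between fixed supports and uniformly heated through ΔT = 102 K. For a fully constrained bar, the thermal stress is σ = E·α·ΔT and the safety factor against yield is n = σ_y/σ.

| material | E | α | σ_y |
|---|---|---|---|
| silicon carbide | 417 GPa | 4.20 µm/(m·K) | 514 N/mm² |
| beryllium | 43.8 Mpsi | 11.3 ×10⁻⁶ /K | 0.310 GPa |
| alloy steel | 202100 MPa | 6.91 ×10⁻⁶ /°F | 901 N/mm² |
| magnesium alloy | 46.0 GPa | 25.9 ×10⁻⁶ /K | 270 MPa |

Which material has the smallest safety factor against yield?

beryllium

Converting E to GPa, α to ×10⁻⁶/K, σ_y to MPa, then σ and n for each:
  silicon carbide: E = 417.0, α = 4.20, σ_y = 514.0 → σ = 179 MPa, n = 2.88
  beryllium: E = 302.0, α = 11.3, σ_y = 310.0 → σ = 348 MPa, n = 0.891
  alloy steel: E = 202.1, α = 12.4, σ_y = 901.0 → σ = 256 MPa, n = 3.51
  magnesium alloy: E = 46.00, α = 25.9, σ_y = 270.0 → σ = 122 MPa, n = 2.22
The minimum is beryllium at n = 0.891.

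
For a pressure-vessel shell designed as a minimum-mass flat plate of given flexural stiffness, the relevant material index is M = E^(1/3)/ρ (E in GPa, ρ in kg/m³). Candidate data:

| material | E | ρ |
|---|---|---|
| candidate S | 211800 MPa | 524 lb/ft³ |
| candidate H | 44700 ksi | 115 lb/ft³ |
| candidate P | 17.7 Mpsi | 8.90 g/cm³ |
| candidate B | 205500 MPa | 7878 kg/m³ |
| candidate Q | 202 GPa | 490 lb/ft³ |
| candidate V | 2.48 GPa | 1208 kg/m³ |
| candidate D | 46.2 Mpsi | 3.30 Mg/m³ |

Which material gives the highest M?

candidate H

After converting to SI:
  candidate S: E = 211.8 GPa, ρ = 8394 kg/m³
  candidate H: E = 308.2 GPa, ρ = 1842 kg/m³
  candidate P: E = 122.0 GPa, ρ = 8900 kg/m³
  candidate B: E = 205.5 GPa, ρ = 7878 kg/m³
  candidate Q: E = 202.0 GPa, ρ = 7849 kg/m³
  candidate V: E = 2.480 GPa, ρ = 1208 kg/m³
  candidate D: E = 318.5 GPa, ρ = 3300 kg/m³
  candidate H: M = 3.67×10⁻³
  candidate D: M = 2.07×10⁻³
  candidate V: M = 1.12×10⁻³
  candidate B: M = 0.749×10⁻³
  candidate Q: M = 0.748×10⁻³
  candidate S: M = 0.710×10⁻³
  candidate P: M = 0.557×10⁻³
Candidate H ranks first.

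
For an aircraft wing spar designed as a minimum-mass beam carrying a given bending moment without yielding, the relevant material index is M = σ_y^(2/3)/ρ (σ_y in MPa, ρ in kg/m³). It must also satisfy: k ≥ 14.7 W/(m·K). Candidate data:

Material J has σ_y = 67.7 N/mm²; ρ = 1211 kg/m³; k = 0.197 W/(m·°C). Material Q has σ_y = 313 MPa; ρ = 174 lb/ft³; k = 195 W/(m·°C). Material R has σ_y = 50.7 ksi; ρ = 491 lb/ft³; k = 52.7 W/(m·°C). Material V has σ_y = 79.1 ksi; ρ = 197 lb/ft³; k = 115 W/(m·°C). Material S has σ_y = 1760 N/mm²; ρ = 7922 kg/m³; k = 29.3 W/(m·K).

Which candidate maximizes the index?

Screen on constraints: k ≥ 14.7 W/(m·K). Survivors: material Q, material R, material V, material S.
Normalizing units and computing the index:
  material Q: σ_y = 313.0 MPa, ρ = 2787 kg/m³
  material R: σ_y = 349.6 MPa, ρ = 7865 kg/m³
  material V: σ_y = 545.4 MPa, ρ = 3156 kg/m³
  material S: σ_y = 1760 MPa, ρ = 7922 kg/m³
  material V: M = 21.2×10⁻³
  material S: M = 18.4×10⁻³
  material Q: M = 16.5×10⁻³
  material R: M = 6.31×10⁻³
Material V has the largest M.

material V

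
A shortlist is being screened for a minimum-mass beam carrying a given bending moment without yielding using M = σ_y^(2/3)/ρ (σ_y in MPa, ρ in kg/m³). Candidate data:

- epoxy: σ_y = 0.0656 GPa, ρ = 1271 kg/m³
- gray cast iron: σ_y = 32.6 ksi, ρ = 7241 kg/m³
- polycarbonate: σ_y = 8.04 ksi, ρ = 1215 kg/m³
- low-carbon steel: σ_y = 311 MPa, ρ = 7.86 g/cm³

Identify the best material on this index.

epoxy

After converting to SI:
  epoxy: σ_y = 65.60 MPa, ρ = 1271 kg/m³
  gray cast iron: σ_y = 224.8 MPa, ρ = 7241 kg/m³
  polycarbonate: σ_y = 55.43 MPa, ρ = 1215 kg/m³
  low-carbon steel: σ_y = 311.0 MPa, ρ = 7860 kg/m³
  epoxy: M = 12.8×10⁻³
  polycarbonate: M = 12.0×10⁻³
  low-carbon steel: M = 5.84×10⁻³
  gray cast iron: M = 5.11×10⁻³
Epoxy has the largest M.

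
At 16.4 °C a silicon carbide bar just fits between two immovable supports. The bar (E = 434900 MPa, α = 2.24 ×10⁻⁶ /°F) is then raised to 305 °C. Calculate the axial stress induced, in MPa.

506 MPa

E = 434900 MPa = 434.9 GPa.
α = 2.24×10⁻⁶/°F × 9/5 = 4.03×10⁻⁶/K.
ΔT = 288.6 K. Constrained thermal stress σ = E·α·ΔT = 434.9×10³ MPa × 4.03×10⁻⁶ × 288.6 = 506 MPa (compressive).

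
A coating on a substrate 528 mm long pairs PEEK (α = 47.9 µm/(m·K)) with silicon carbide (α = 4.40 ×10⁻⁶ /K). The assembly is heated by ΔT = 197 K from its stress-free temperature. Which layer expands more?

α(PEEK) = 47.9×10⁻⁶/K vs α(silicon carbide) = 4.40×10⁻⁶/K.
Higher α expands more for the same ΔT: PEEK.

PEEK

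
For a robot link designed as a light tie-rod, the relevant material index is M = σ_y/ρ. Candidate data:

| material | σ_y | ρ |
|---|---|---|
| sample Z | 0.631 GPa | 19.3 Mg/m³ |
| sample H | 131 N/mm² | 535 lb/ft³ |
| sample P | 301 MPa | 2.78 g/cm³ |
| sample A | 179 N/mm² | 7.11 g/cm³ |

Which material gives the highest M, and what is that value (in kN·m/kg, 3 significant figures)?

In SI units:
  sample Z: σ_y = 631.0 MPa, ρ = 19300 kg/m³
  sample H: σ_y = 131.0 MPa, ρ = 8570 kg/m³
  sample P: σ_y = 301.0 MPa, ρ = 2780 kg/m³
  sample A: σ_y = 179.0 MPa, ρ = 7110 kg/m³
  sample P: M = 108 kN·m/kg
  sample Z: M = 32.7 kN·m/kg
  sample A: M = 25.2 kN·m/kg
  sample H: M = 15.3 kN·m/kg
Sample P ranks first.

sample P, M = 108 kN·m/kg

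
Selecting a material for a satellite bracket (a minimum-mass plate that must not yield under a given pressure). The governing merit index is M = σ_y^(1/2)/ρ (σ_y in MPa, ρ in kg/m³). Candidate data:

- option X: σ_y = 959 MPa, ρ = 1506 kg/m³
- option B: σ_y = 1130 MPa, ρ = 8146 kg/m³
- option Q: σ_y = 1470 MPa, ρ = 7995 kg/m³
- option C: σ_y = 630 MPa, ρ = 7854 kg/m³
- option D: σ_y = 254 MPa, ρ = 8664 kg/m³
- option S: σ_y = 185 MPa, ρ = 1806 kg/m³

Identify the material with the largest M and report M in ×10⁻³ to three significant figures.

Per-candidate index values:
  option X: M = 20.6×10⁻³
  option S: M = 7.53×10⁻³
  option Q: M = 4.80×10⁻³
  option B: M = 4.13×10⁻³
  option C: M = 3.20×10⁻³
  option D: M = 1.84×10⁻³
Highest index: option X.

option X, M = 20.6×10⁻³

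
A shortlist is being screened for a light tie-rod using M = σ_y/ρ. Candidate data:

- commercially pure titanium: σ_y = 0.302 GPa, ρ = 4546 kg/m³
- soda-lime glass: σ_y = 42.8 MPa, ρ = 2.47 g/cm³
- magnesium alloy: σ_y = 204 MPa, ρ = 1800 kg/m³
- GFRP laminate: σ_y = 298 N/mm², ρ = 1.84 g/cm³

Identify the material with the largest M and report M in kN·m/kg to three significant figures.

Convert each candidate to consistent units, then evaluate M:
  commercially pure titanium: σ_y = 302.0 MPa, ρ = 4546 kg/m³
  soda-lime glass: σ_y = 42.80 MPa, ρ = 2470 kg/m³
  magnesium alloy: σ_y = 204.0 MPa, ρ = 1800 kg/m³
  GFRP laminate: σ_y = 298.0 MPa, ρ = 1840 kg/m³
  GFRP laminate: M = 162 kN·m/kg
  magnesium alloy: M = 113 kN·m/kg
  commercially pure titanium: M = 66.4 kN·m/kg
  soda-lime glass: M = 17.3 kN·m/kg
Highest index: GFRP laminate.

GFRP laminate, M = 162 kN·m/kg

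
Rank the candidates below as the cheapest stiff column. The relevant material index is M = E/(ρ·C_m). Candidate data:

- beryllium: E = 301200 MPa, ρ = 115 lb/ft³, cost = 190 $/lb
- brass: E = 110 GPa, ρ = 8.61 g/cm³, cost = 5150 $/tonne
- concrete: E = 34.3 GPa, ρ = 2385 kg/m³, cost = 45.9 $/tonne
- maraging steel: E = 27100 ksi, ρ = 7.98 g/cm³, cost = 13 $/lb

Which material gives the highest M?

concrete

Normalizing units and computing the index:
  beryllium: E = 301.2 GPa, ρ = 1842 kg/m³, cost = 418.9 $/kg
  brass: E = 110.0 GPa, ρ = 8610 kg/m³, cost = 5.150 $/kg
  concrete: E = 34.30 GPa, ρ = 2385 kg/m³, cost = 0.04590 $/kg
  maraging steel: E = 186.8 GPa, ρ = 7980 kg/m³, cost = 28.66 $/kg
  concrete: M = 313 MN·m per $
  brass: M = 2.48 MN·m per $
  maraging steel: M = 0.817 MN·m per $
  beryllium: M = 0.390 MN·m per $
Concrete has the largest M.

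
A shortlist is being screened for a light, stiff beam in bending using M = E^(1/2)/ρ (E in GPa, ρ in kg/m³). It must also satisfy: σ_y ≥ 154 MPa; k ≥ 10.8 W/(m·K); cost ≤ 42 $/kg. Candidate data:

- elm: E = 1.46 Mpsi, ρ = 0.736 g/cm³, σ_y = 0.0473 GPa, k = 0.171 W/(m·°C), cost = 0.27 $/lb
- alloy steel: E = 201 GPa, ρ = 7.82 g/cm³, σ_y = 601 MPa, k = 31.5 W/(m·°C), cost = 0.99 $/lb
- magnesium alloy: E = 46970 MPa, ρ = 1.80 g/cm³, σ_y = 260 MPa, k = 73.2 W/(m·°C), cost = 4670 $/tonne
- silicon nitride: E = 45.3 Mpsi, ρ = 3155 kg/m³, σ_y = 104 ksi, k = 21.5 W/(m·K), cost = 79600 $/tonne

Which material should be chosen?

Screen on constraints: σ_y ≥ 154 MPa; k ≥ 10.8 W/(m·K); cost ≤ 42 $/kg. Survivors: alloy steel, magnesium alloy.
In SI units:
  alloy steel: E = 201.0 GPa, ρ = 7820 kg/m³
  magnesium alloy: E = 46.97 GPa, ρ = 1800 kg/m³
  magnesium alloy: M = 3.81×10⁻³
  alloy steel: M = 1.81×10⁻³
Magnesium alloy ranks first.

magnesium alloy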